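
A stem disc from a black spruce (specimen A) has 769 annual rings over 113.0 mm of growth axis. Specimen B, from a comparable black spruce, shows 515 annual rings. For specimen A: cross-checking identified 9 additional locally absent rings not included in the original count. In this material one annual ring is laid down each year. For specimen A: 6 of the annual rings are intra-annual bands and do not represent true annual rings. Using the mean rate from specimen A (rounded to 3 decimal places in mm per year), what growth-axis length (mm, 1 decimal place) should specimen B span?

75.2 mm

Specimen A: true annual ring count = 769 − 6 + 9 = 772.
A: 113.0 mm over 772 years gives 113.0 / 772 ≈ 0.146 mm/yr.
B's length ≈ 0.146 × 515 = 75.2 mm.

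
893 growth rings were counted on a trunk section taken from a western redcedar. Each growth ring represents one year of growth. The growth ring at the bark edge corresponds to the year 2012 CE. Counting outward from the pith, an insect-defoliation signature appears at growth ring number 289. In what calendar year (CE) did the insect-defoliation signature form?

1408 CE

893 − 289 = 604 growth rings lie beyond the insect-defoliation signature toward the bark edge.
The growth ring at the bark edge is 2012 CE, so the insect-defoliation signature dates to 2012 − 604 = 1408 CE.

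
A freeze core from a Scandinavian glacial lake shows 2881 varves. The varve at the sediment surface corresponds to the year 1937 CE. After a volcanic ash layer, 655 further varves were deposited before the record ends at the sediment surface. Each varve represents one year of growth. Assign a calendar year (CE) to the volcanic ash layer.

655 varves formed after the volcanic ash layer.
The varve at the sediment surface is 1937 CE, so the volcanic ash layer dates to 1937 − 655 = 1282 CE.

1282 CE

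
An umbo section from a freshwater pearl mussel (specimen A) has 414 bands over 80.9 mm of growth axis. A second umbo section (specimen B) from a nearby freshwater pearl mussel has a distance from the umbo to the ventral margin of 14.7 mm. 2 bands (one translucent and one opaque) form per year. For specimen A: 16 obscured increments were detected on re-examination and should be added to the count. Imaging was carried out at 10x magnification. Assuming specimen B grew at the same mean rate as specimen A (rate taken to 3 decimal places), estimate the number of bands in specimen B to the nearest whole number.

Specimen A: true band count = 414 + 16 = 430.
Specimen A: dividing by 2 bands per year: 430 / 2 = 215 years.
A: 80.9 mm over 215 years gives 80.9 / 215 ≈ 0.376 mm/yr.
For B, 14.7 / 0.376 = 39.10 years; at 2 bands per year that is 39.10 × 2 ≈ 78 bands.

78 bands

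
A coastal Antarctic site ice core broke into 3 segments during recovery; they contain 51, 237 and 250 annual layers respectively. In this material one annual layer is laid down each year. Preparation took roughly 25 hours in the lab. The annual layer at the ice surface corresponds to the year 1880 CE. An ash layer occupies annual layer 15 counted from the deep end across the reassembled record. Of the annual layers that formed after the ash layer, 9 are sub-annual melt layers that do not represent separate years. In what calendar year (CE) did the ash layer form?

Total annual layers = 51 + 237 + 250 = 538.
The ash layer sits at annual layer 15 from the deep end, so 538 − 15 = 523 annual layers formed after it.
Removing the 9 false annual layers leaves 523 − 9 = 514 true annual layers beyond the ash layer.
Counting back 514 years from 1880 CE places the ash layer in 1880 − 514 = 1366 CE.

1366 CE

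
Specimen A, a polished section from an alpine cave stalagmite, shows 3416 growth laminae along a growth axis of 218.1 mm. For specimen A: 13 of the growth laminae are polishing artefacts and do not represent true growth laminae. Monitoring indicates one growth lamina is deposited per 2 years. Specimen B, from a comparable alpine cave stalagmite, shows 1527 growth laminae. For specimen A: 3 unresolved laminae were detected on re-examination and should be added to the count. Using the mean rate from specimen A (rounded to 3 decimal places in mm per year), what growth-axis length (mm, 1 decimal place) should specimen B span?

97.7 mm

Specimen A: correcting the raw count gives 3416 − 13 + 3 = 3406 true growth laminae.
Specimen A: at 2 years per growth lamina, 3406 × 2 = 6812 years.
A: Mean rate = 218.1 mm / 6812 years ≈ 0.032 mm per year.
Specimen B: 1527 growth laminae at 2 years each span 1527 × 2 = 3054 years. Length of B = 0.032 × 3054 = 97.7 mm.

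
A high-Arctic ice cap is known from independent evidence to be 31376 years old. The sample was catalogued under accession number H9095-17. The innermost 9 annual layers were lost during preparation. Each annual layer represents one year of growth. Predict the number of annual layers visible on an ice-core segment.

31367 annual layers

Expected annual layers over 31376 years: 31376.
31376 − 9 missed = 31367 annual layers expected in the prepared section.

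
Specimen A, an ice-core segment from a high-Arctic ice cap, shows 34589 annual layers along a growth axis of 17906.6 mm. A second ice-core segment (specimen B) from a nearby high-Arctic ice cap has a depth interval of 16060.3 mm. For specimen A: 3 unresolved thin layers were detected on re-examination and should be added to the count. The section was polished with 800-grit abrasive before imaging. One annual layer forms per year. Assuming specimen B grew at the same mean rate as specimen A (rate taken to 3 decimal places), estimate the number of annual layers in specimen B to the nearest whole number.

31004 annual layers

Specimen A: true annual layer count = 34589 + 3 = 34592.
A: 17906.6 mm over 34592 years gives 17906.6 / 34592 ≈ 0.518 mm/yr.
Specimen B: 16060.3 mm / 0.518 mm per year = 31004.44 years ≈ 31004 annual layers.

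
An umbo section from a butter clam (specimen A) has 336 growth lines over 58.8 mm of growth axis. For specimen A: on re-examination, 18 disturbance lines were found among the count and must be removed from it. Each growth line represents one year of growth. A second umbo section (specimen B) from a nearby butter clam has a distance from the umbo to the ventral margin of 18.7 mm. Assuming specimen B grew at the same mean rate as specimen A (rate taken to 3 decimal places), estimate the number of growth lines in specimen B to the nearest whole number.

Specimen A: true growth line count = 336 − 18 = 318.
A: 58.8 mm over 318 years gives 58.8 / 318 ≈ 0.185 mm/year.
For B, 18.7 / 0.185 = 101.08 years ≈ 101 growth lines.

101 growth lines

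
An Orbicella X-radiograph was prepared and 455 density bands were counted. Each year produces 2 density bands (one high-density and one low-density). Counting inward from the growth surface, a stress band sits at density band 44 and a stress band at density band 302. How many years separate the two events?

Separation: 302 − 44 = 258 density bands.
Dividing by 2 density bands per year: 258 / 2 = 129 years.

129 yr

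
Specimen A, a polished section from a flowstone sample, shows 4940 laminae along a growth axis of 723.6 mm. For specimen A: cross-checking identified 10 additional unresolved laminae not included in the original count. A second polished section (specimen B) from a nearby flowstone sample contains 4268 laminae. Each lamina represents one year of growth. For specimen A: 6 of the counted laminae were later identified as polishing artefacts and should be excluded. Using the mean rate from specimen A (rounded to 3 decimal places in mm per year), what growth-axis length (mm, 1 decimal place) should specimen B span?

623.1 mm

Specimen A: after corrections the count is 4940 − 6 + 10 = 4944 laminae.
A: 723.6 mm over 4944 years gives 723.6 / 4944 ≈ 0.146 mm/year.
B's length ≈ 0.146 × 4268 = 623.1 mm.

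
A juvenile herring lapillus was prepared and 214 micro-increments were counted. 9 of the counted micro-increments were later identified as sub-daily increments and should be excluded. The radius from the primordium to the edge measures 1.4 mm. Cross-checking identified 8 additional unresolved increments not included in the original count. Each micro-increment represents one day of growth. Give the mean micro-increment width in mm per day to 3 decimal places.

True micro-increment count = 214 − 9 + 8 = 213.
Mean rate = 1.4 mm / 213 days ≈ 0.007 mm per day.

0.007 mm per day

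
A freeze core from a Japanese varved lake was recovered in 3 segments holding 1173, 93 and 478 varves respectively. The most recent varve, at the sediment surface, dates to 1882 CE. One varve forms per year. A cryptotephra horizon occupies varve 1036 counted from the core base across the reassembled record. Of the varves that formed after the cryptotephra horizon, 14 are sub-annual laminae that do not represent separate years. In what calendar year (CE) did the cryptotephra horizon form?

1188 CE

Total varves = 1173 + 93 + 478 = 1744.
1744 − 1036 = 708 varves lie beyond the cryptotephra horizon toward the sediment surface.
708 − 14 false = 694 true varves after the cryptotephra horizon.
Counting back 694 years from 1882 CE places the cryptotephra horizon in 1882 − 694 = 1188 CE.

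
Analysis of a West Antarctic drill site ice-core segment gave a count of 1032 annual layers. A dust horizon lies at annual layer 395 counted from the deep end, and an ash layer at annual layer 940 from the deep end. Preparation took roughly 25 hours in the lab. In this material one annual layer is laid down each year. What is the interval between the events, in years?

545 years

940 − 395 = 545 annual layers lie between the two events.
That is 545 years at one annual layer per year.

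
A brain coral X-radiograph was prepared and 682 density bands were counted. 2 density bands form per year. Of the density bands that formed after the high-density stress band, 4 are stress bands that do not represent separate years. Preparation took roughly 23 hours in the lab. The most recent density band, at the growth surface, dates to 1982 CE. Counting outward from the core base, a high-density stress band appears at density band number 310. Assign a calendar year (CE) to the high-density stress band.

1798 CE

Between density band 310 and the growth surface there are 682 − 310 = 372 density bands.
Excluding 4 false density bands: 372 − 4 = 368.
With 2 density bands per year, 368 / 2 = 184 years.
1982 − 184 = 1798 CE.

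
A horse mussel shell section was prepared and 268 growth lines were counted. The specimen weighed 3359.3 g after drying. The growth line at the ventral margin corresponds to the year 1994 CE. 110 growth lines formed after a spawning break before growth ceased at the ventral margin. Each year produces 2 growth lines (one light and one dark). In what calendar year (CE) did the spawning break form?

1939 CE

110 growth lines formed after the spawning break.
Dividing by 2 growth lines per year: 110 / 2 = 55 years.
Counting back 55 years from 1994 CE places the spawning break in 1994 − 55 = 1939 CE.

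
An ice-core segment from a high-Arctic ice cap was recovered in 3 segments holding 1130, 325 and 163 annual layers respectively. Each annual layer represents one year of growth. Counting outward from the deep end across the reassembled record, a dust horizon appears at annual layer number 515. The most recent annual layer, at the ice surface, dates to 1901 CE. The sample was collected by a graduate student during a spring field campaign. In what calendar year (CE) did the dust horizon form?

Total annual layers = 1130 + 325 + 163 = 1618.
The dust horizon sits at annual layer 515 from the deep end, so 1618 − 515 = 1103 annual layers formed after it.
1901 − 1103 = 798 CE.

798 CE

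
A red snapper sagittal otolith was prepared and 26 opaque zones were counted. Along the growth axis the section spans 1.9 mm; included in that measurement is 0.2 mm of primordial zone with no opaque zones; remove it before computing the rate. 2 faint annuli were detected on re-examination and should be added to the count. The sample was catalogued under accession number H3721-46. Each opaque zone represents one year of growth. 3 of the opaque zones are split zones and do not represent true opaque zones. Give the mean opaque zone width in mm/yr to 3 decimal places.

After corrections the count is 26 − 3 + 2 = 25 opaque zones.
Removing the 0.2 mm offcut leaves 1.9 − 0.2 = 1.7 mm.
Extension rate ≈ 1.7 / 25 = 0.068 mm/yr.

0.068 mm/yr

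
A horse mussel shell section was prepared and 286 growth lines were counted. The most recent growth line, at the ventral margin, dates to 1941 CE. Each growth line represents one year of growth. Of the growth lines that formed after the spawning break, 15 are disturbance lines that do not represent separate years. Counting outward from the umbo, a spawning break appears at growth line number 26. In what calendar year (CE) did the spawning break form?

The spawning break sits at growth line 26 from the umbo, so 286 − 26 = 260 growth lines formed after it.
Excluding 15 false growth lines: 260 − 15 = 245.
The growth line at the ventral margin is 1941 CE, so the spawning break dates to 1941 − 245 = 1696 CE.

1696 CE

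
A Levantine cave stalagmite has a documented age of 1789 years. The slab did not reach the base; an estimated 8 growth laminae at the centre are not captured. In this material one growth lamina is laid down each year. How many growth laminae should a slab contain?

1781 growth laminae

One growth lamina per year gives 1789 growth laminae over 1789 years.
Less the 8 uncaptured growth laminae: 1789 − 8 = 1781.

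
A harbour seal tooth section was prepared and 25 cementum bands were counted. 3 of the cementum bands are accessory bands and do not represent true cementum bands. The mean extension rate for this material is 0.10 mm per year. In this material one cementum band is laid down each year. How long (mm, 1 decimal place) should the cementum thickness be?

Correcting the raw count gives 25 − 3 = 22 true cementum bands.
Length ≈ 0.10 × 22 = 2.2 mm.

2.2 mm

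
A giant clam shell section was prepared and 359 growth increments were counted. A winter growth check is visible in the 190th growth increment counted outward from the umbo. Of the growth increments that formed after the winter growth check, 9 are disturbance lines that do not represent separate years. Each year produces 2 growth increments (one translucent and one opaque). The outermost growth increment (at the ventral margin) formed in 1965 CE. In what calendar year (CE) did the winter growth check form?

1885 CE

Between growth increment 190 and the ventral margin there are 359 − 190 = 169 growth increments.
Removing the 9 false growth increments leaves 169 − 9 = 160 true growth increments beyond the winter growth check.
160 growth increments at 2 per year is 160 / 2 = 80 years.
1965 − 80 = 1885 CE.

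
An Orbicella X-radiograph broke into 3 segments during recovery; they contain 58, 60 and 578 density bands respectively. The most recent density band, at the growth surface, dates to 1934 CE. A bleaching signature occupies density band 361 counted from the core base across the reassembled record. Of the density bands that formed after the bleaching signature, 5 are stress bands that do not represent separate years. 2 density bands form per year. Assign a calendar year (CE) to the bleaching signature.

1769 CE

Total density bands = 58 + 60 + 578 = 696.
Between density band 361 and the growth surface there are 696 − 361 = 335 density bands.
335 − 5 false = 330 true density bands after the bleaching signature.
With 2 density bands per year, 330 / 2 = 165 years.
1934 − 165 = 1769 CE.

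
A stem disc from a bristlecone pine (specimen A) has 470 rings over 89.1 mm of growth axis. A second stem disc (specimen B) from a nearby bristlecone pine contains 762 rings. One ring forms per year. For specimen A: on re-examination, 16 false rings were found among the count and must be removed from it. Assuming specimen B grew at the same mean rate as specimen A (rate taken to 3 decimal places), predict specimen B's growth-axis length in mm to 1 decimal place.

149.4 mm

Specimen A: adjusted count: 470 − 16 = 454 rings.
A: Mean rate = 89.1 mm / 454 years ≈ 0.196 mm/year.
For B, 0.196 mm/year × 762 years = 149.4 mm.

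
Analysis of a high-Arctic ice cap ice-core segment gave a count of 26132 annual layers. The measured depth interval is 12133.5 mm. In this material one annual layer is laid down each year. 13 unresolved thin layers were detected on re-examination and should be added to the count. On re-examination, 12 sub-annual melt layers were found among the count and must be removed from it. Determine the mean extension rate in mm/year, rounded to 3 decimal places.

Correcting the raw count gives 26132 − 12 + 13 = 26133 true annual layers.
Extension rate ≈ 12133.5 / 26133 = 0.464 mm/year.

0.464 mm/year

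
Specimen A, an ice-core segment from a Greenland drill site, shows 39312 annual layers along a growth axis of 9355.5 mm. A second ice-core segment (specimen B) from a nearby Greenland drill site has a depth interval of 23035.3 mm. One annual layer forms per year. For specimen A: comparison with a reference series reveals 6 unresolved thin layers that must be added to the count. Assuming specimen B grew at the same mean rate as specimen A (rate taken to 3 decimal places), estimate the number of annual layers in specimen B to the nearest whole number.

Specimen A: true annual layer count = 39312 + 6 = 39318.
A: Mean rate = 9355.5 mm / 39318 years ≈ 0.238 mm/yr.
Specimen B: 23035.3 mm / 0.238 mm per year = 96786.97 years ≈ 96787 annual layers.

96787 annual layers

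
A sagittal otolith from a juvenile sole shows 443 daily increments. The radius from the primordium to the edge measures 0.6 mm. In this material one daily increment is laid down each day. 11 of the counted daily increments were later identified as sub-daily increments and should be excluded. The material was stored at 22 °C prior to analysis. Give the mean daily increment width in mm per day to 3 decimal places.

After corrections the count is 443 − 11 = 432 daily increments.
Extension rate ≈ 0.6 / 432 = 0.001 mm per day.

0.001 mm per day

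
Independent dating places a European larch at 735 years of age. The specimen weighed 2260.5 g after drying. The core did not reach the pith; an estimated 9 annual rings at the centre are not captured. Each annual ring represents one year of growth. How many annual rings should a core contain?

Expected annual rings over 735 years: 735.
735 − 9 missed = 726 annual rings expected in the prepared section.

726 annual rings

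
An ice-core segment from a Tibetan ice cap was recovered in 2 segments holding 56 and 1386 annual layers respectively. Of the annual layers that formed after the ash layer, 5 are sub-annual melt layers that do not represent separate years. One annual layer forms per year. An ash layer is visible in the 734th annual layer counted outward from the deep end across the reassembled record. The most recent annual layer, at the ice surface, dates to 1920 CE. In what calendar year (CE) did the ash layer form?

1217 CE

Total annual layers = 56 + 1386 = 1442.
The ash layer sits at annual layer 734 from the deep end, so 1442 − 734 = 708 annual layers formed after it.
708 − 5 false = 703 true annual layers after the ash layer.
1920 − 703 = 1217 CE.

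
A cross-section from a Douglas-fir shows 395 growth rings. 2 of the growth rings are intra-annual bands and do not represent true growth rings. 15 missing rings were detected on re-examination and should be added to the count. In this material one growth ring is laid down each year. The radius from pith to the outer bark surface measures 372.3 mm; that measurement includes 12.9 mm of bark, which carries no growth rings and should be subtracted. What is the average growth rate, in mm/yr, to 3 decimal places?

0.881 mm/yr

After corrections the count is 395 − 2 + 15 = 408 growth rings.
The growth record spans 372.3 − 12.9 = 359.4 mm.
Extension rate ≈ 359.4 / 408 = 0.881 mm/yr.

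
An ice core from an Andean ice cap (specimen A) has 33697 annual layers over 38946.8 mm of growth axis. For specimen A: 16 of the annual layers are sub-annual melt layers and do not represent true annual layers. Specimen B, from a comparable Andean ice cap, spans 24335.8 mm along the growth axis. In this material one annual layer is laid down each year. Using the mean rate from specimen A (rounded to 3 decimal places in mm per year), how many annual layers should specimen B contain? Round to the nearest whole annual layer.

21052 annual layers

Specimen A: after corrections the count is 33697 − 16 = 33681 annual layers.
A: Extension rate ≈ 38946.8 / 33681 = 1.156 mm/year.
B spans 24335.8 / 1.156 = 21051.73 years ≈ 21052 annual layers.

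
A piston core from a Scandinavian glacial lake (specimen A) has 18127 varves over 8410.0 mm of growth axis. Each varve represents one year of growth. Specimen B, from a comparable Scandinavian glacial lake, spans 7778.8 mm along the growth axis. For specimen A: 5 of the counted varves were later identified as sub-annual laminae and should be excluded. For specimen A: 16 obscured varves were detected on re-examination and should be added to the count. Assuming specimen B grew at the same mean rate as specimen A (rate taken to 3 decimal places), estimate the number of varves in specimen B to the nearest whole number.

Specimen A: after corrections the count is 18127 − 5 + 16 = 18138 varves.
A: Mean rate = 8410.0 mm / 18138 years ≈ 0.464 mm/year.
For B, 7778.8 / 0.464 = 16764.66 years ≈ 16765 varves.

16765 varves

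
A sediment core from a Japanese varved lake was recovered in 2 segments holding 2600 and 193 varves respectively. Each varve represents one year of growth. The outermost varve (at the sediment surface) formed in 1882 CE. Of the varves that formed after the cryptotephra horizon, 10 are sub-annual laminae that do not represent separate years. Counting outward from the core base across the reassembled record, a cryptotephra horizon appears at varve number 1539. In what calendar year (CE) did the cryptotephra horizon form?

Total varves = 2600 + 193 = 2793.
2793 − 1539 = 1254 varves lie beyond the cryptotephra horizon toward the sediment surface.
1254 − 10 false = 1244 true varves after the cryptotephra horizon.
1882 − 1244 = 638 CE.

638 CE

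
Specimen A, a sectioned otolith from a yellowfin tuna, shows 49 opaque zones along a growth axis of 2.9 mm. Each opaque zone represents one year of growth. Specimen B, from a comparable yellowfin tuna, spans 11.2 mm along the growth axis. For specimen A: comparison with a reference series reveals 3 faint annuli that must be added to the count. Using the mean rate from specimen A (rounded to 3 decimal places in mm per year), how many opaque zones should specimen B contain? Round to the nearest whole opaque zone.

200 opaque zones

Specimen A: correcting the raw count gives 49 + 3 = 52 true opaque zones.
A: Extension rate ≈ 2.9 / 52 = 0.056 mm/year.
For B, 11.2 / 0.056 = 200.00 years ≈ 200 opaque zones.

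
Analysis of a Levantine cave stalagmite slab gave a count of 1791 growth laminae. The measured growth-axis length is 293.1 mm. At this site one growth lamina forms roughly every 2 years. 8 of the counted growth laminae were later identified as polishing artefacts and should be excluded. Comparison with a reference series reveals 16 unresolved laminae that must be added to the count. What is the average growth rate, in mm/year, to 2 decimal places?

0.08 mm/year

After corrections the count is 1791 − 8 + 16 = 1799 growth laminae.
1799 growth laminae at 2 years each span 1799 × 2 = 3598 years.
293.1 mm over 3598 years gives 293.1 / 3598 ≈ 0.08 mm/year.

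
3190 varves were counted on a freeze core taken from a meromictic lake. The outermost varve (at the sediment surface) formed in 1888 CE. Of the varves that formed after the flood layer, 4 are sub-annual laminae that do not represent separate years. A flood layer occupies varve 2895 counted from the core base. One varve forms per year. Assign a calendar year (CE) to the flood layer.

3190 − 2895 = 295 varves lie beyond the flood layer toward the sediment surface.
Excluding 4 false varves: 295 − 4 = 291.
The varve at the sediment surface is 1888 CE, so the flood layer dates to 1888 − 291 = 1597 CE.

1597 CE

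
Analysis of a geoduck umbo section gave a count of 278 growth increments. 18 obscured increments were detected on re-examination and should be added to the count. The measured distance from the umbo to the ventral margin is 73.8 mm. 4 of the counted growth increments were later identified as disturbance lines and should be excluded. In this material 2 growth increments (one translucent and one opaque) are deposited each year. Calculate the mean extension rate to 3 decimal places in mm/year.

After corrections the count is 278 − 4 + 18 = 292 growth increments.
Dividing by 2 growth increments per year: 292 / 2 = 146 years.
73.8 mm over 146 years gives 73.8 / 146 ≈ 0.505 mm/year.

0.505 mm/year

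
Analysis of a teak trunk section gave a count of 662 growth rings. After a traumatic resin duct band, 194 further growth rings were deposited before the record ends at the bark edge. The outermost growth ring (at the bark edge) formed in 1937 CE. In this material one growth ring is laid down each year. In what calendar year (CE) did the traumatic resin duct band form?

There are 194 growth rings younger than the traumatic resin duct band.
Counting back 194 years from 1937 CE places the traumatic resin duct band in 1937 − 194 = 1743 CE.

1743 CE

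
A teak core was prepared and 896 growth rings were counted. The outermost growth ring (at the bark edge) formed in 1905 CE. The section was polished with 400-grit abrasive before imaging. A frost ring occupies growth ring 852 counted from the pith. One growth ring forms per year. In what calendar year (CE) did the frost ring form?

The frost ring sits at growth ring 852 from the pith, so 896 − 852 = 44 growth rings formed after it.
Counting back 44 years from 1905 CE places the frost ring in 1905 − 44 = 1861 CE.

1861 CE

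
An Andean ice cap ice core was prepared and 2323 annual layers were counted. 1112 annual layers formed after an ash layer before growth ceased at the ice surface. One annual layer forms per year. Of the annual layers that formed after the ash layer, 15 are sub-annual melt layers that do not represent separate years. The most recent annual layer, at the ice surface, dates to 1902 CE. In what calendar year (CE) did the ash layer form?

1112 annual layers formed after the ash layer.
Removing the 15 false annual layers leaves 1112 − 15 = 1097 true annual layers beyond the ash layer.
Counting back 1097 years from 1902 CE places the ash layer in 1902 − 1097 = 805 CE.

805 CE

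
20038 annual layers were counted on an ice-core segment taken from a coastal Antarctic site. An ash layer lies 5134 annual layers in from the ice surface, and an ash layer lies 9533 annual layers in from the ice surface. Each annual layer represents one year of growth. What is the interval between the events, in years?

4399 years

The two markers are separated by 9533 − 5134 = 4399 annual layers.
At one annual layer per year, 4399 years elapsed between them.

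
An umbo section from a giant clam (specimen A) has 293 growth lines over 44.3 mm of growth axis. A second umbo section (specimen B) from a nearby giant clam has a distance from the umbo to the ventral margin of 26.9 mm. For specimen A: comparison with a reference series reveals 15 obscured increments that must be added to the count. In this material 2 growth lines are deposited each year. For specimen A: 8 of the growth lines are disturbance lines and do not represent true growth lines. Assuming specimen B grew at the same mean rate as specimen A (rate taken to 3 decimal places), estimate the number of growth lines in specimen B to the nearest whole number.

Specimen A: after corrections the count is 293 − 8 + 15 = 300 growth lines.
Specimen A: with 2 growth lines per year, 300 / 2 = 150 years.
A: Mean rate = 44.3 mm / 150 years ≈ 0.295 mm per year.
B spans 26.9 / 0.295 = 91.19 years; at 2 growth lines per year that is 91.19 × 2 ≈ 182 growth lines.

182 growth lines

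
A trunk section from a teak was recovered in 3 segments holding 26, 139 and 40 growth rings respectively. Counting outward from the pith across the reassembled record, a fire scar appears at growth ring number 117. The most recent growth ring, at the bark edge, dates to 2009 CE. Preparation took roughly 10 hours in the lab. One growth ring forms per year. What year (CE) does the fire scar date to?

1921 CE

Total growth rings = 26 + 139 + 40 = 205.
The fire scar sits at growth ring 117 from the pith, so 205 − 117 = 88 growth rings formed after it.
Counting back 88 years from 2009 CE places the fire scar in 2009 − 88 = 1921 CE.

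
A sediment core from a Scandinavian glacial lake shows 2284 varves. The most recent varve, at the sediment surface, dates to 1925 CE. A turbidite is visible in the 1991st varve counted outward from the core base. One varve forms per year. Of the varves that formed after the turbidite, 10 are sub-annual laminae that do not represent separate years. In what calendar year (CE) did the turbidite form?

1642 CE

Between varve 1991 and the sediment surface there are 2284 − 1991 = 293 varves.
Excluding 10 false varves: 293 − 10 = 283.
Counting back 283 years from 1925 CE places the turbidite in 1925 − 283 = 1642 CE.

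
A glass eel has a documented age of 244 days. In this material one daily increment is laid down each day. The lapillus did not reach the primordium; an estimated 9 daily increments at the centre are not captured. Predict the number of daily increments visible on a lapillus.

At one daily increment per day, 244 days correspond to 244 daily increments.
Less the 9 uncaptured daily increments: 244 − 9 = 235.

235 daily increments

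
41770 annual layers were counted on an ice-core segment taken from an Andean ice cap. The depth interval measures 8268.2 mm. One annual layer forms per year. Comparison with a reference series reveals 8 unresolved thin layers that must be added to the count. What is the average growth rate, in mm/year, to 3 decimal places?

True annual layer count = 41770 + 8 = 41778.
Extension rate ≈ 8268.2 / 41778 = 0.198 mm/year.

0.198 mm/year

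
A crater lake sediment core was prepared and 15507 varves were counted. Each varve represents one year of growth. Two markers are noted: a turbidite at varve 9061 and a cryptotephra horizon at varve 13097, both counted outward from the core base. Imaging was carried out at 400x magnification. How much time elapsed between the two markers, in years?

4036 years

Separation: 13097 − 9061 = 4036 varves.
That is 4036 years at one varve per year.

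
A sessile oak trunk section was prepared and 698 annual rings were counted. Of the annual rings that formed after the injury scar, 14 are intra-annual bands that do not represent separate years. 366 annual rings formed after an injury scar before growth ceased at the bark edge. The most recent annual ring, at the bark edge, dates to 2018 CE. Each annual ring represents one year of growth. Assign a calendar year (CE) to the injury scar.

1666 CE

366 annual rings post-date the injury scar.
Excluding 14 false annual rings: 366 − 14 = 352.
The annual ring at the bark edge is 2018 CE, so the injury scar dates to 2018 − 352 = 1666 CE.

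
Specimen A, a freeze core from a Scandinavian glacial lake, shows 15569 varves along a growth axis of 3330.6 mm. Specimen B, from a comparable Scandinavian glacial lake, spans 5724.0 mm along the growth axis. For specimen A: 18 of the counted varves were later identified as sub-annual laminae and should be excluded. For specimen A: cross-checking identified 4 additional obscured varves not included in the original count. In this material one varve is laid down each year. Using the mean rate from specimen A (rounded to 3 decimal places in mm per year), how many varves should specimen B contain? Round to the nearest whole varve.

26748 varves

Specimen A: true varve count = 15569 − 18 + 4 = 15555.
A: Extension rate ≈ 3330.6 / 15555 = 0.214 mm/year.
For B, 5724.0 / 0.214 = 26747.66 years ≈ 26748 varves.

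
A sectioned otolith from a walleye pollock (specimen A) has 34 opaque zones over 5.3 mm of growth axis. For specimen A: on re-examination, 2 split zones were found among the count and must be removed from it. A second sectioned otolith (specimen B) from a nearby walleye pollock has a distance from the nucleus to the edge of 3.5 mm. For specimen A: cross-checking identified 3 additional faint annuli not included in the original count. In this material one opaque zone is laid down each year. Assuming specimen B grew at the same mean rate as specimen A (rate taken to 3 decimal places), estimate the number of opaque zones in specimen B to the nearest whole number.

23 opaque zones

Specimen A: correcting the raw count gives 34 − 2 + 3 = 35 true opaque zones.
A: Mean rate = 5.3 mm / 35 years ≈ 0.151 mm/yr.
Specimen B: 3.5 mm / 0.151 mm per year = 23.18 years ≈ 23 opaque zones.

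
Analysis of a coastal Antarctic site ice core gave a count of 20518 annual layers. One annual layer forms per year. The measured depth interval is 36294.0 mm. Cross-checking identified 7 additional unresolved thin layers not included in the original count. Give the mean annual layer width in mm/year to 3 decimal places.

After corrections the count is 20518 + 7 = 20525 annual layers.
36294.0 mm over 20525 years gives 36294.0 / 20525 ≈ 1.768 mm/year.

1.768 mm/year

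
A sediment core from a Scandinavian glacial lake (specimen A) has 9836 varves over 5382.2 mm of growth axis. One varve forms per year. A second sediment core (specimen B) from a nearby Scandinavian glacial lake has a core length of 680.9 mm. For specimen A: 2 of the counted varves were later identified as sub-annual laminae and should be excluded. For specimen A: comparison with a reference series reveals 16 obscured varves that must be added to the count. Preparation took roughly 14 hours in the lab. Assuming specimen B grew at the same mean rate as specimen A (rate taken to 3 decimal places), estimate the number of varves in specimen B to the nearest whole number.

Specimen A: true varve count = 9836 − 2 + 16 = 9850.
A: Extension rate ≈ 5382.2 / 9850 = 0.546 mm/yr.
B spans 680.9 / 0.546 = 1247.07 years ≈ 1247 varves.

1247 varves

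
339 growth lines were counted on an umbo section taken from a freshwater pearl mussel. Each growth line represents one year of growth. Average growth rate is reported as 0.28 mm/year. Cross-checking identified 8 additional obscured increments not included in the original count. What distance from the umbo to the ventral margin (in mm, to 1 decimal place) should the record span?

97.2 mm

After corrections the count is 339 + 8 = 347 growth lines.
347 years at 0.28 mm/year gives 0.28 × 347 = 97.2 mm.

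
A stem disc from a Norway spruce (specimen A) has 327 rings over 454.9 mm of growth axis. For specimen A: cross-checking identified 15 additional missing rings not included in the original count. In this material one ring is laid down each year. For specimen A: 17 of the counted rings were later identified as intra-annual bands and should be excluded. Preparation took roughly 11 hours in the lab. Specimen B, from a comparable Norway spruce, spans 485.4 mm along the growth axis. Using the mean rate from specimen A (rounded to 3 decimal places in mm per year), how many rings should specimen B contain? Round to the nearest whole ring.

Specimen A: after corrections the count is 327 − 17 + 15 = 325 rings.
A: Extension rate ≈ 454.9 / 325 = 1.400 mm per year.
Specimen B: 485.4 mm / 1.400 mm per year = 346.71 years ≈ 347 rings.

347 rings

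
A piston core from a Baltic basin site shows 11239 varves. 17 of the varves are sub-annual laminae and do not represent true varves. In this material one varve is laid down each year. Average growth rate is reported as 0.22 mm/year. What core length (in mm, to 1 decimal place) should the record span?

2468.8 mm

Adjusted count: 11239 − 17 = 11222 varves.
11222 years at 0.22 mm/year gives 0.22 × 11222 = 2468.8 mm.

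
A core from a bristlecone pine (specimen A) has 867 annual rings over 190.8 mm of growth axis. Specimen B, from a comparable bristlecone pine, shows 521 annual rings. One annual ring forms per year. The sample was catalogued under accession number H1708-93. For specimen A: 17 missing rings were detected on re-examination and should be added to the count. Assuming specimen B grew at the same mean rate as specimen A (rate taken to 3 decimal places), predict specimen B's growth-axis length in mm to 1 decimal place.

112.5 mm

Specimen A: correcting the raw count gives 867 + 17 = 884 true annual rings.
A: 190.8 mm over 884 years gives 190.8 / 884 ≈ 0.216 mm/yr.
For B, 0.216 mm/year × 521 years = 112.5 mm.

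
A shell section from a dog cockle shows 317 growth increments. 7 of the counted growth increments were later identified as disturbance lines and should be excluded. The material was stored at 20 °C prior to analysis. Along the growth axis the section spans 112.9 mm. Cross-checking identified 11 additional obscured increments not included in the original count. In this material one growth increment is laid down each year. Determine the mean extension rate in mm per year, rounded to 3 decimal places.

0.352 mm per year

Adjusted count: 317 − 7 + 11 = 321 growth increments.
112.9 mm over 321 years gives 112.9 / 321 ≈ 0.352 mm per year.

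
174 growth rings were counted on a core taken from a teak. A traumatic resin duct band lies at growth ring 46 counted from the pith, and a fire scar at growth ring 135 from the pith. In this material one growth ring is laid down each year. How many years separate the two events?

89 yr

The two markers are separated by 135 − 46 = 89 growth rings.
That is 89 years at one growth ring per year.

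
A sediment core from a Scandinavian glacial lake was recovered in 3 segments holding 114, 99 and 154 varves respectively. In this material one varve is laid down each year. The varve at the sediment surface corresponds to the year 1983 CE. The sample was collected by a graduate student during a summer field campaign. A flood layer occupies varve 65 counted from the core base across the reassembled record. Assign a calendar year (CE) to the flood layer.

1681 CE

Total varves = 114 + 99 + 154 = 367.
The flood layer sits at varve 65 from the core base, so 367 − 65 = 302 varves formed after it.
1983 − 302 = 1681 CE.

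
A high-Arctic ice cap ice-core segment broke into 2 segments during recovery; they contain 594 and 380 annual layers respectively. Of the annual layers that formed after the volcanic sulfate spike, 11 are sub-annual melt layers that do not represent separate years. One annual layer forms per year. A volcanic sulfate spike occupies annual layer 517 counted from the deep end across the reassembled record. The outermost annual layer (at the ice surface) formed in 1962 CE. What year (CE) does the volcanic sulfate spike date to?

1516 CE

Total annual layers = 594 + 380 = 974.
Between annual layer 517 and the ice surface there are 974 − 517 = 457 annual layers.
Removing the 11 false annual layers leaves 457 − 11 = 446 true annual layers beyond the volcanic sulfate spike.
The annual layer at the ice surface is 1962 CE, so the volcanic sulfate spike dates to 1962 − 446 = 1516 CE.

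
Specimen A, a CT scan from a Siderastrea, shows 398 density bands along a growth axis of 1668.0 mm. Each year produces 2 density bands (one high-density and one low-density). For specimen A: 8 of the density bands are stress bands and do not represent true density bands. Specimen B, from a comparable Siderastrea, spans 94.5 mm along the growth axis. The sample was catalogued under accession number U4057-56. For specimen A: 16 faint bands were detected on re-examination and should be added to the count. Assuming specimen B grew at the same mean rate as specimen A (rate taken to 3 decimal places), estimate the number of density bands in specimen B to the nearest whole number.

23 density bands

Specimen A: true density band count = 398 − 8 + 16 = 406.
Specimen A: 406 density bands at 2 per year is 406 / 2 = 203 years.
A: Extension rate ≈ 1668.0 / 203 = 8.217 mm/year.
For B, 94.5 / 8.217 = 11.50 years; at 2 density bands per year that is 11.50 × 2 ≈ 23 density bands.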